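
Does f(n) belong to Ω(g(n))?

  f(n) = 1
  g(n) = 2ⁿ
False

f(n) = 1 is O(1), and g(n) = 2ⁿ is O(2ⁿ).
Since O(1) grows slower than O(2ⁿ), f(n) = Ω(g(n)) is false.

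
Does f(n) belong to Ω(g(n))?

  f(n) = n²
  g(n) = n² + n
True

f(n) = n² and g(n) = n² + n are both O(n²).
Big-Ω permits equal growth rates (f ≥ c·g for some c > 0), so f(n) = Ω(g(n)) is true.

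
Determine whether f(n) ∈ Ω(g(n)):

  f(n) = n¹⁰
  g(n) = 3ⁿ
False

f(n) = n¹⁰ is O(n¹⁰), and g(n) = 3ⁿ is O(3ⁿ).
Since O(n¹⁰) grows slower than O(3ⁿ), f(n) = Ω(g(n)) is false.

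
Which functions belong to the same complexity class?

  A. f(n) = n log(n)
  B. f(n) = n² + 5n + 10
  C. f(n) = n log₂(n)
A and C

Examining each function:
  A. n log(n) is O(n log n)
  B. n² + 5n + 10 is O(n²)
  C. n log₂(n) is O(n log n)

Functions A and C both have the same complexity class.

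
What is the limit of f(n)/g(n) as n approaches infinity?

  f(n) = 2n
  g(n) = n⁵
0

Since 2n (O(n)) grows slower than n⁵ (O(n⁵)),
the ratio f(n)/g(n) → 0 as n → ∞.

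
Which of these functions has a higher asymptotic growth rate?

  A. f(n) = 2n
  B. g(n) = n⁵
B

f(n) = 2n is O(n), while g(n) = n⁵ is O(n⁵).
Since O(n⁵) grows faster than O(n), g(n) dominates.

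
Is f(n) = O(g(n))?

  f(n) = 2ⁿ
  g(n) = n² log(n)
False

f(n) = 2ⁿ is O(2ⁿ), and g(n) = n² log(n) is O(n² log n).
Since O(2ⁿ) grows faster than O(n² log n), f(n) = O(g(n)) is false.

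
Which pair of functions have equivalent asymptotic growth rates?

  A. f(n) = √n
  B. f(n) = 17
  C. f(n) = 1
B and C

Examining each function:
  A. √n is O(√n)
  B. 17 is O(1)
  C. 1 is O(1)

Functions B and C both have the same complexity class.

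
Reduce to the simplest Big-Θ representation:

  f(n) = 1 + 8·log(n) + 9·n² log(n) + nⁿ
Θ(nⁿ)

Order the terms by growth rate: 1 ≺ 8·log(n) ≺ 9·n² log(n) ≺ nⁿ.
The fastest-growing term nⁿ dominates as n → ∞; dropping its constant factor gives Θ(nⁿ).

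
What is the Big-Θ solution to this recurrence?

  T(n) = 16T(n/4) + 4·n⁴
Θ(n⁴)

Master Theorem: a = 16, b = 4, f(n) = 4·n⁴.
Compute the critical exponent d = log₄(16) = 2.
Compare f(n) = Θ(n⁴) against n^d:
  k = 4 > d = 2, so f(n) = Ω(n^(d+ε)) — Case 3.
  Regularity: a·(n/b)^4/n^4 = a/b^4 = 16/256 < 1 ✓.
  The top-level work dominates: T(n) = Θ(f(n)) = Θ(n⁴).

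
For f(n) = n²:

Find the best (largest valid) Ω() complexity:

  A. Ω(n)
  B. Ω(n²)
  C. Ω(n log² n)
B

f(n) = n² is Ω(n²).
All listed options are valid Big-Ω bounds (lower bounds),
but Ω(n²) is the tightest (largest valid bound).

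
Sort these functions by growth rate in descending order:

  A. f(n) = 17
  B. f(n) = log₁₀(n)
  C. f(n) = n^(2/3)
C > B > A

Comparing growth rates:
C = n^(2/3) is O(n^(2/3))
B = log₁₀(n) is O(log n)
A = 17 is O(1)

Therefore, the order from fastest to slowest is: C > B > A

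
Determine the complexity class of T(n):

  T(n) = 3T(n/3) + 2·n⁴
Θ(n⁴)

Master Theorem: a = 3, b = 3, f(n) = 2·n⁴.
Compute the critical exponent d = log₃(3) = 1.
Compare f(n) = Θ(n⁴) against n^d:
  k = 4 > d = 1, so f(n) = Ω(n^(d+ε)) — Case 3.
  Regularity: a·(n/b)^4/n^4 = a/b^4 = 3/81 < 1 ✓.
  The top-level work dominates: T(n) = Θ(f(n)) = Θ(n⁴).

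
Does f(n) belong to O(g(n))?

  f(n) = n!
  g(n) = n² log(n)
False

f(n) = n! is O(n!), and g(n) = n² log(n) is O(n² log n).
Since O(n!) grows faster than O(n² log n), f(n) = O(g(n)) is false.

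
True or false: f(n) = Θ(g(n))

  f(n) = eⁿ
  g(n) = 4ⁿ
False

f(n) = eⁿ is O(eⁿ), and g(n) = 4ⁿ is O(4ⁿ).
Since they have different growth rates, f(n) = Θ(g(n)) is false.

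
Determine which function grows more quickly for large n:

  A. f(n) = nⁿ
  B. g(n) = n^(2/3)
A

f(n) = nⁿ is O(nⁿ), while g(n) = n^(2/3) is O(n^(2/3)).
Since O(nⁿ) grows faster than O(n^(2/3)), f(n) dominates.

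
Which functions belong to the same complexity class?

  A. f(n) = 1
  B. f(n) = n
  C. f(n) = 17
A and C

Examining each function:
  A. 1 is O(1)
  B. n is O(n)
  C. 17 is O(1)

Functions A and C both have the same complexity class.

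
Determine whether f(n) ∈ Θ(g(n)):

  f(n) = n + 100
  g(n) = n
True

f(n) = n + 100 and g(n) = n are both O(n).
Since they have the same asymptotic growth rate, f(n) = Θ(g(n)) is true.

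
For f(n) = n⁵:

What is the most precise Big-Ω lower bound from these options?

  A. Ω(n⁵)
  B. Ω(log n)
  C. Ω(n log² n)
A

f(n) = n⁵ is Ω(n⁵).
All listed options are valid Big-Ω bounds (lower bounds),
but Ω(n⁵) is the tightest (largest valid bound).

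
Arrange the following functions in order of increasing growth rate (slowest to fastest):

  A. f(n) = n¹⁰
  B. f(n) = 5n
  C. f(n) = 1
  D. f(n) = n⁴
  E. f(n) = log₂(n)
C < E < B < D < A

Comparing growth rates:
C = 1 is O(1)
E = log₂(n) is O(log n)
B = 5n is O(n)
D = n⁴ is O(n⁴)
A = n¹⁰ is O(n¹⁰)

Therefore, the order from slowest to fastest is: C < E < B < D < A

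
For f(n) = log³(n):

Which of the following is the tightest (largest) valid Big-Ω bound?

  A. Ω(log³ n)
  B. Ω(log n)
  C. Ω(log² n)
A

f(n) = log³(n) is Ω(log³ n).
All listed options are valid Big-Ω bounds (lower bounds),
but Ω(log³ n) is the tightest (largest valid bound).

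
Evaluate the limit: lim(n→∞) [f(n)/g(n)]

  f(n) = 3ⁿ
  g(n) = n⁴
∞

Since 3ⁿ (O(3ⁿ)) grows faster than n⁴ (O(n⁴)),
the ratio f(n)/g(n) → ∞ as n → ∞.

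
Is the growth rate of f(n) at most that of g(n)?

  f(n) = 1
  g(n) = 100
True

f(n) = 1 and g(n) = 100 are both O(1).
Big-O permits equal growth rates (f ≤ c·g for some c), so f(n) = O(g(n)) is true.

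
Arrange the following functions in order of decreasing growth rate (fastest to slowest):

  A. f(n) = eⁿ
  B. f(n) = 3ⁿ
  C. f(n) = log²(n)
B > A > C

Comparing growth rates:
B = 3ⁿ is O(3ⁿ)
A = eⁿ is O(eⁿ)
C = log²(n) is O(log² n)

Therefore, the order from fastest to slowest is: B > A > C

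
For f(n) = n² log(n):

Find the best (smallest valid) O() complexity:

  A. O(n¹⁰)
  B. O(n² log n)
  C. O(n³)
B

f(n) = n² log(n) is O(n² log n).
All listed options are valid Big-O bounds (upper bounds),
but O(n² log n) is the tightest (smallest valid bound).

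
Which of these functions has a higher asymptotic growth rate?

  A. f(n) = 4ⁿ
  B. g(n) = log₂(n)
A

f(n) = 4ⁿ is O(4ⁿ), while g(n) = log₂(n) is O(log n).
Since O(4ⁿ) grows faster than O(log n), f(n) dominates.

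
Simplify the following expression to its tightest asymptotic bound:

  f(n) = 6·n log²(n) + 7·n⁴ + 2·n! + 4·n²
Θ(n!)

Order the terms by growth rate: 6·n log²(n) ≺ 4·n² ≺ 7·n⁴ ≺ 2·n!.
The fastest-growing term 2·n! dominates as n → ∞; dropping its constant factor gives Θ(n!).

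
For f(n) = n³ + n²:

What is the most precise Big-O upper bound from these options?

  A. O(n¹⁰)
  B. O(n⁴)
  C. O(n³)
C

f(n) = n³ + n² is O(n³).
All listed options are valid Big-O bounds (upper bounds),
but O(n³) is the tightest (smallest valid bound).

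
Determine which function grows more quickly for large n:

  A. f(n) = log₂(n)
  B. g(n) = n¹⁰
B

f(n) = log₂(n) is O(log n), while g(n) = n¹⁰ is O(n¹⁰).
Since O(n¹⁰) grows faster than O(log n), g(n) dominates.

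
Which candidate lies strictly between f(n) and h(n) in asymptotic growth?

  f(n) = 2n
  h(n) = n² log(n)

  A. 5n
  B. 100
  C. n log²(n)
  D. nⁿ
C

We need g(n) with 2n = o(g(n)) and g(n) = o(n² log(n)), i.e. O(n) ≺ g ≺ O(n² log n).
Check each option:
  A. 5n — O(n) does not grow strictly faster than f(n)
  B. 100 — O(1) does not grow strictly faster than f(n)
  C. n log²(n) — O(n log² n) is strictly between O(n) and O(n² log n) ✓
  D. nⁿ — O(nⁿ) does not grow strictly slower than h(n)

Only option C (n log²(n)) lies strictly between.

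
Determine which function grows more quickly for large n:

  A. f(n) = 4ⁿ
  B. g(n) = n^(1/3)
A

f(n) = 4ⁿ is O(4ⁿ), while g(n) = n^(1/3) is O(n^(1/3)).
Since O(4ⁿ) grows faster than O(n^(1/3)), f(n) dominates.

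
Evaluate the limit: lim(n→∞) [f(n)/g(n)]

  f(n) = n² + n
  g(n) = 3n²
1/3

Since n² + n and 3n² have the same growth rate (O(n²)),
the ratio converges to a constant: 1/3.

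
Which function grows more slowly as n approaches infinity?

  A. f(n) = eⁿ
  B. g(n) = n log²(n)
B

f(n) = eⁿ is O(eⁿ), while g(n) = n log²(n) is O(n log² n).
Since O(n log² n) grows slower than O(eⁿ), g(n) is dominated.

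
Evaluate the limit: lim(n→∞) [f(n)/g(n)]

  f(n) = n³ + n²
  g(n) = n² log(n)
∞

Since n³ + n² (O(n³)) grows faster than n² log(n) (O(n² log n)),
the ratio f(n)/g(n) → ∞ as n → ∞.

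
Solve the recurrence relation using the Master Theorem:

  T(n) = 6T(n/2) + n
Θ(n^log₂(6))

Master Theorem: a = 6, b = 2, f(n) = n.
Compute the critical exponent d = log₂(6) = 2.585.
Compare f(n) = Θ(n) against n^d:
  k = 1 < d = 2.585, so f(n) = O(n^(d-ε)) — Case 1.
  The recursion cost dominates: T(n) = Θ(n^d) = Θ(n^log₂(6)).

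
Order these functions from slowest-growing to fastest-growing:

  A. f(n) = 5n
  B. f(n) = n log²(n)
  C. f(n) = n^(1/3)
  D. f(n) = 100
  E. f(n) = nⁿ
D < C < A < B < E

Comparing growth rates:
D = 100 is O(1)
C = n^(1/3) is O(n^(1/3))
A = 5n is O(n)
B = n log²(n) is O(n log² n)
E = nⁿ is O(nⁿ)

Therefore, the order from slowest to fastest is: D < C < A < B < E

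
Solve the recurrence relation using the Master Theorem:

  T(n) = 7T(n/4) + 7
Θ(n^log₄(7))

Master Theorem: a = 7, b = 4, f(n) = 7.
Compute the critical exponent d = log₄(7) = 1.404.
Compare f(n) = Θ(1) against n^d:
  k = 0 < d = 1.404, so f(n) = O(n^(d-ε)) — Case 1.
  The recursion cost dominates: T(n) = Θ(n^d) = Θ(n^log₄(7)).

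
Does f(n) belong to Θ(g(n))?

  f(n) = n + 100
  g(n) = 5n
True

f(n) = n + 100 and g(n) = 5n are both O(n).
Since they have the same asymptotic growth rate, f(n) = Θ(g(n)) is true.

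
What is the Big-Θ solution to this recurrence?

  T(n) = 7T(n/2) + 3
Θ(n^log₂(7))

Master Theorem: a = 7, b = 2, f(n) = 3.
Compute the critical exponent d = log₂(7) = 2.807.
Compare f(n) = Θ(1) against n^d:
  k = 0 < d = 2.807, so f(n) = O(n^(d-ε)) — Case 1.
  The recursion cost dominates: T(n) = Θ(n^d) = Θ(n^log₂(7)).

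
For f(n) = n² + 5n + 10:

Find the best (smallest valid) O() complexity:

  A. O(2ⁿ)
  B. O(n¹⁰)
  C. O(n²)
C

f(n) = n² + 5n + 10 is O(n²).
All listed options are valid Big-O bounds (upper bounds),
but O(n²) is the tightest (smallest valid bound).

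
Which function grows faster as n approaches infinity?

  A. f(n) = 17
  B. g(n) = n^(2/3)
B

f(n) = 17 is O(1), while g(n) = n^(2/3) is O(n^(2/3)).
Since O(n^(2/3)) grows faster than O(1), g(n) dominates.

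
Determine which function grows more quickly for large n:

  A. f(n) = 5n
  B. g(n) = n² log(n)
B

f(n) = 5n is O(n), while g(n) = n² log(n) is O(n² log n).
Since O(n² log n) grows faster than O(n), g(n) dominates.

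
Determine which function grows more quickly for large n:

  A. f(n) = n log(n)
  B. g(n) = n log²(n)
B

f(n) = n log(n) is O(n log n), while g(n) = n log²(n) is O(n log² n).
Since O(n log² n) grows faster than O(n log n), g(n) dominates.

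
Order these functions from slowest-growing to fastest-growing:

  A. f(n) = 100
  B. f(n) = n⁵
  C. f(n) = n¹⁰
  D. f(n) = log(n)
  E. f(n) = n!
A < D < B < C < E

Comparing growth rates:
A = 100 is O(1)
D = log(n) is O(log n)
B = n⁵ is O(n⁵)
C = n¹⁰ is O(n¹⁰)
E = n! is O(n!)

Therefore, the order from slowest to fastest is: A < D < B < C < E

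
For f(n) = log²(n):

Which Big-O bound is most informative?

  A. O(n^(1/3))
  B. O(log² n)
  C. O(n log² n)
B

f(n) = log²(n) is O(log² n).
All listed options are valid Big-O bounds (upper bounds),
but O(log² n) is the tightest (smallest valid bound).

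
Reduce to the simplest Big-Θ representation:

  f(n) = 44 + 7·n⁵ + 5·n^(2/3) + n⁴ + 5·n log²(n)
Θ(n⁵)

Order the terms by growth rate: 44 ≺ 5·n^(2/3) ≺ 5·n log²(n) ≺ n⁴ ≺ 7·n⁵.
The fastest-growing term 7·n⁵ dominates as n → ∞; dropping its constant factor gives Θ(n⁵).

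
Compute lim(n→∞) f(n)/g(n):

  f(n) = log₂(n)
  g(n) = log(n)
1/log(2)

Since log₂(n) and log(n) have the same growth rate (O(log n)),
the ratio converges to a constant: 1/log(2).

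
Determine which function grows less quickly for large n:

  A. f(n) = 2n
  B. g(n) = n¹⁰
A

f(n) = 2n is O(n), while g(n) = n¹⁰ is O(n¹⁰).
Since O(n) grows slower than O(n¹⁰), f(n) is dominated.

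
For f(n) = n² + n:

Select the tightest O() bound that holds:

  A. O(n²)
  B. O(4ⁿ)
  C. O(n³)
A

f(n) = n² + n is O(n²).
All listed options are valid Big-O bounds (upper bounds),
but O(n²) is the tightest (smallest valid bound).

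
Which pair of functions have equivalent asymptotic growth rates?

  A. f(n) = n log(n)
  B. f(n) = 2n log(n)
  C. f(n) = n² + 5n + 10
A and B

Examining each function:
  A. n log(n) is O(n log n)
  B. 2n log(n) is O(n log n)
  C. n² + 5n + 10 is O(n²)

Functions A and B both have the same complexity class.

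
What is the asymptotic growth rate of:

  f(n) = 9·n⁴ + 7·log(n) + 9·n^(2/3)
Θ(n⁴)

Order the terms by growth rate: 7·log(n) ≺ 9·n^(2/3) ≺ 9·n⁴.
The fastest-growing term 9·n⁴ dominates as n → ∞; dropping its constant factor gives Θ(n⁴).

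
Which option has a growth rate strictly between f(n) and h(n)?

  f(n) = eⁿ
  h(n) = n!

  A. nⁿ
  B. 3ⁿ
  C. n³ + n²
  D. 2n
B

We need g(n) with eⁿ = o(g(n)) and g(n) = o(n!), i.e. O(eⁿ) ≺ g ≺ O(n!).
Check each option:
  A. nⁿ — O(nⁿ) does not grow strictly slower than h(n)
  B. 3ⁿ — O(3ⁿ) is strictly between O(eⁿ) and O(n!) ✓
  C. n³ + n² — O(n³) does not grow strictly faster than f(n)
  D. 2n — O(n) does not grow strictly faster than f(n)

Only option B (3ⁿ) lies strictly between.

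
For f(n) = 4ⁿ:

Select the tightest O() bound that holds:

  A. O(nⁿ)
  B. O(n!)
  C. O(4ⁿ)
C

f(n) = 4ⁿ is O(4ⁿ).
All listed options are valid Big-O bounds (upper bounds),
but O(4ⁿ) is the tightest (smallest valid bound).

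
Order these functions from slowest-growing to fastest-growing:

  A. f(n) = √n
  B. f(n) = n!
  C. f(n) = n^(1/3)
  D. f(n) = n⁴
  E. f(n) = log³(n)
E < C < A < D < B

Comparing growth rates:
E = log³(n) is O(log³ n)
C = n^(1/3) is O(n^(1/3))
A = √n is O(√n)
D = n⁴ is O(n⁴)
B = n! is O(n!)

Therefore, the order from slowest to fastest is: E < C < A < D < B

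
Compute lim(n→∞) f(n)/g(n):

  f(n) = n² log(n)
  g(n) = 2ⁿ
0

Since n² log(n) (O(n² log n)) grows slower than 2ⁿ (O(2ⁿ)),
the ratio f(n)/g(n) → 0 as n → ∞.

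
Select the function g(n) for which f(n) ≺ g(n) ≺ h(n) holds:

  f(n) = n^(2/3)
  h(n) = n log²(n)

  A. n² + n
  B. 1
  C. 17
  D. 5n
D

We need g(n) with n^(2/3) = o(g(n)) and g(n) = o(n log²(n)), i.e. O(n^(2/3)) ≺ g ≺ O(n log² n).
Check each option:
  A. n² + n — O(n²) does not grow strictly slower than h(n)
  B. 1 — O(1) does not grow strictly faster than f(n)
  C. 17 — O(1) does not grow strictly faster than f(n)
  D. 5n — O(n) is strictly between O(n^(2/3)) and O(n log² n) ✓

Only option D (5n) lies strictly between.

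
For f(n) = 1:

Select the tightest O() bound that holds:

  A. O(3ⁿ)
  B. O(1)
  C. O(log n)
B

f(n) = 1 is O(1).
All listed options are valid Big-O bounds (upper bounds),
but O(1) is the tightest (smallest valid bound).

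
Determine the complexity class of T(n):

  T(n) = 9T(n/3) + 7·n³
Θ(n³)

Master Theorem: a = 9, b = 3, f(n) = 7·n³.
Compute the critical exponent d = log₃(9) = 2.
Compare f(n) = Θ(n³) against n^d:
  k = 3 > d = 2, so f(n) = Ω(n^(d+ε)) — Case 3.
  Regularity: a·(n/b)^3/n^3 = a/b^3 = 9/27 < 1 ✓.
  The top-level work dominates: T(n) = Θ(f(n)) = Θ(n³).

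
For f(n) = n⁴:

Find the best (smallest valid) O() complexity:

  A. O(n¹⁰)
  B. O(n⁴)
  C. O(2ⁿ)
B

f(n) = n⁴ is O(n⁴).
All listed options are valid Big-O bounds (upper bounds),
but O(n⁴) is the tightest (smallest valid bound).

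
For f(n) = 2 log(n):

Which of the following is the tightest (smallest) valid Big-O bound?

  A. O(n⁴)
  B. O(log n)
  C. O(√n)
B

f(n) = 2 log(n) is O(log n).
All listed options are valid Big-O bounds (upper bounds),
but O(log n) is the tightest (smallest valid bound).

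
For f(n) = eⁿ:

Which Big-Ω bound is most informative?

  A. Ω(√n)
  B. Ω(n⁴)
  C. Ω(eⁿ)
C

f(n) = eⁿ is Ω(eⁿ).
All listed options are valid Big-Ω bounds (lower bounds),
but Ω(eⁿ) is the tightest (largest valid bound).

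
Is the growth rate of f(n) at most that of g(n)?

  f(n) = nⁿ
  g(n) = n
False

f(n) = nⁿ is O(nⁿ), and g(n) = n is O(n).
Since O(nⁿ) grows faster than O(n), f(n) = O(g(n)) is false.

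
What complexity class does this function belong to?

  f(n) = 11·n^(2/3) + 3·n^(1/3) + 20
O(n^(2/3))

The dominant term in 11·n^(2/3) + 3·n^(1/3) + 20 is 11·n^(2/3), which is Θ(n^(2/3)).
Lower-order terms (3·n^(1/3), 20) are asymptotically negligible.
Constants are absorbed, so the tightest bound is O(n^(2/3)).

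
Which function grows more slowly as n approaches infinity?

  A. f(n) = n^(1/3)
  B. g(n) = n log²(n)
A

f(n) = n^(1/3) is O(n^(1/3)), while g(n) = n log²(n) is O(n log² n).
Since O(n^(1/3)) grows slower than O(n log² n), f(n) is dominated.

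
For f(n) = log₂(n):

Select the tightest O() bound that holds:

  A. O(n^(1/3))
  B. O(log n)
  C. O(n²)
B

f(n) = log₂(n) is O(log n).
All listed options are valid Big-O bounds (upper bounds),
but O(log n) is the tightest (smallest valid bound).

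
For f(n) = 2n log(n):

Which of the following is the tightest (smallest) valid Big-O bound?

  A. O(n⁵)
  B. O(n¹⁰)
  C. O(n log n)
C

f(n) = 2n log(n) is O(n log n).
All listed options are valid Big-O bounds (upper bounds),
but O(n log n) is the tightest (smallest valid bound).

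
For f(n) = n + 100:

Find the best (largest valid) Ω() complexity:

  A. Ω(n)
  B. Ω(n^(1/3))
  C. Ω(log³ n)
A

f(n) = n + 100 is Ω(n).
All listed options are valid Big-Ω bounds (lower bounds),
but Ω(n) is the tightest (largest valid bound).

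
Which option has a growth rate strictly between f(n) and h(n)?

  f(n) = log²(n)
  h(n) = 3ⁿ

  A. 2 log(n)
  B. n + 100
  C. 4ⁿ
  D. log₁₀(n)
B

We need g(n) with log²(n) = o(g(n)) and g(n) = o(3ⁿ), i.e. O(log² n) ≺ g ≺ O(3ⁿ).
Check each option:
  A. 2 log(n) — O(log n) does not grow strictly faster than f(n)
  B. n + 100 — O(n) is strictly between O(log² n) and O(3ⁿ) ✓
  C. 4ⁿ — O(4ⁿ) does not grow strictly slower than h(n)
  D. log₁₀(n) — O(log n) does not grow strictly faster than f(n)

Only option B (n + 100) lies strictly between.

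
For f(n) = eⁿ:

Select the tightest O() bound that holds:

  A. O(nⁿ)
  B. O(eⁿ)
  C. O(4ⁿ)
B

f(n) = eⁿ is O(eⁿ).
All listed options are valid Big-O bounds (upper bounds),
but O(eⁿ) is the tightest (smallest valid bound).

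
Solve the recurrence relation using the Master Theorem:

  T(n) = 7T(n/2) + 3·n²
Θ(n^log₂(7))

Master Theorem: a = 7, b = 2, f(n) = 3·n².
Compute the critical exponent d = log₂(7) = 2.807.
Compare f(n) = Θ(n²) against n^d:
  k = 2 < d = 2.807, so f(n) = O(n^(d-ε)) — Case 1.
  The recursion cost dominates: T(n) = Θ(n^d) = Θ(n^log₂(7)).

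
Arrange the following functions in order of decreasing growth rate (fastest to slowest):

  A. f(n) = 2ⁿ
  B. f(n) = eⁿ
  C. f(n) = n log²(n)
B > A > C

Comparing growth rates:
B = eⁿ is O(eⁿ)
A = 2ⁿ is O(2ⁿ)
C = n log²(n) is O(n log² n)

Therefore, the order from fastest to slowest is: B > A > C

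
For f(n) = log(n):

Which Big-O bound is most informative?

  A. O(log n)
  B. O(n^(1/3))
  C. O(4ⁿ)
A

f(n) = log(n) is O(log n).
All listed options are valid Big-O bounds (upper bounds),
but O(log n) is the tightest (smallest valid bound).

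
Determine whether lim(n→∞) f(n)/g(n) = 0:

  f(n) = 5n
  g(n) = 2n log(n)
True

f(n) = 5n is O(n), and g(n) = 2n log(n) is O(n log n).
Since O(n) grows strictly slower than O(n log n), f(n) = o(g(n)) is true.
This means lim(n→∞) f(n)/g(n) = 0.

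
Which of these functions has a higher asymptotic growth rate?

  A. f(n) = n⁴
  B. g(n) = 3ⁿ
B

f(n) = n⁴ is O(n⁴), while g(n) = 3ⁿ is O(3ⁿ).
Since O(3ⁿ) grows faster than O(n⁴), g(n) dominates.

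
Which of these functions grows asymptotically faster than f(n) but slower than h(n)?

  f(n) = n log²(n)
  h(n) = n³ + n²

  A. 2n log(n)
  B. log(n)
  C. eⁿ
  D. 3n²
D

We need g(n) with n log²(n) = o(g(n)) and g(n) = o(n³ + n²), i.e. O(n log² n) ≺ g ≺ O(n³).
Check each option:
  A. 2n log(n) — O(n log n) does not grow strictly faster than f(n)
  B. log(n) — O(log n) does not grow strictly faster than f(n)
  C. eⁿ — O(eⁿ) does not grow strictly slower than h(n)
  D. 3n² — O(n²) is strictly between O(n log² n) and O(n³) ✓

Only option D (3n²) lies strictly between.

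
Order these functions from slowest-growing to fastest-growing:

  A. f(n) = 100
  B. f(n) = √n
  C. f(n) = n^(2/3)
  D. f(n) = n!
A < B < C < D

Comparing growth rates:
A = 100 is O(1)
B = √n is O(√n)
C = n^(2/3) is O(n^(2/3))
D = n! is O(n!)

Therefore, the order from slowest to fastest is: A < B < C < D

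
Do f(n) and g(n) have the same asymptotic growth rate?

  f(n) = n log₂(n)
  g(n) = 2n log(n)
True

f(n) = n log₂(n) and g(n) = 2n log(n) are both O(n log n).
Since they have the same asymptotic growth rate, f(n) = Θ(g(n)) is true.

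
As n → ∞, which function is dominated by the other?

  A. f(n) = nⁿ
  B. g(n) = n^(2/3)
B

f(n) = nⁿ is O(nⁿ), while g(n) = n^(2/3) is O(n^(2/3)).
Since O(n^(2/3)) grows slower than O(nⁿ), g(n) is dominated.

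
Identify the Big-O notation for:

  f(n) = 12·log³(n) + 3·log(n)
O(log³ n)

The dominant term in 12·log³(n) + 3·log(n) is 12·log³(n), which is Θ(log³ n).
Lower-order terms (3·log(n)) are asymptotically negligible.
Constants are absorbed, so the tightest bound is O(log³ n).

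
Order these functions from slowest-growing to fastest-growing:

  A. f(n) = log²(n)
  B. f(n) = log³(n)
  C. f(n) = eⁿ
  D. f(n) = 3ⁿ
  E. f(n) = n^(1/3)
A < B < E < C < D

Comparing growth rates:
A = log²(n) is O(log² n)
B = log³(n) is O(log³ n)
E = n^(1/3) is O(n^(1/3))
C = eⁿ is O(eⁿ)
D = 3ⁿ is O(3ⁿ)

Therefore, the order from slowest to fastest is: A < B < E < C < D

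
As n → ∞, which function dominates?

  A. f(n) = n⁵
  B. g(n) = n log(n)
A

f(n) = n⁵ is O(n⁵), while g(n) = n log(n) is O(n log n).
Since O(n⁵) grows faster than O(n log n), f(n) dominates.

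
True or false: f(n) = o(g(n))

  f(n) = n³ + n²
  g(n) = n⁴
True

f(n) = n³ + n² is O(n³), and g(n) = n⁴ is O(n⁴).
Since O(n³) grows strictly slower than O(n⁴), f(n) = o(g(n)) is true.
This means lim(n→∞) f(n)/g(n) = 0.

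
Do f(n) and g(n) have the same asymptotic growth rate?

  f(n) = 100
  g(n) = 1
True

f(n) = 100 and g(n) = 1 are both O(1).
Since they have the same asymptotic growth rate, f(n) = Θ(g(n)) is true.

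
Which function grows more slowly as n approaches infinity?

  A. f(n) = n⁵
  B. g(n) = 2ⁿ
A

f(n) = n⁵ is O(n⁵), while g(n) = 2ⁿ is O(2ⁿ).
Since O(n⁵) grows slower than O(2ⁿ), f(n) is dominated.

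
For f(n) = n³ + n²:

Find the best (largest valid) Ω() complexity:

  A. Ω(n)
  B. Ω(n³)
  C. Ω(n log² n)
B

f(n) = n³ + n² is Ω(n³).
All listed options are valid Big-Ω bounds (lower bounds),
but Ω(n³) is the tightest (largest valid bound).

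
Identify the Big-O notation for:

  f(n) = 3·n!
O(n!)

The dominant term in 3·n! is 3·n!, which is Θ(n!).
Constants are absorbed, so the tightest bound is O(n!).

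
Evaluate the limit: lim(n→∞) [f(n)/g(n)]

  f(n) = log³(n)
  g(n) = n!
0

Since log³(n) (O(log³ n)) grows slower than n! (O(n!)),
the ratio f(n)/g(n) → 0 as n → ∞.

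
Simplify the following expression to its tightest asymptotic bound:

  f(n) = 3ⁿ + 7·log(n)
Θ(3ⁿ)

Order the terms by growth rate: 7·log(n) ≺ 3ⁿ.
The fastest-growing term 3ⁿ dominates as n → ∞; dropping its constant factor gives Θ(3ⁿ).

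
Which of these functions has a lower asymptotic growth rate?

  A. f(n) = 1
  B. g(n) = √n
A

f(n) = 1 is O(1), while g(n) = √n is O(√n).
Since O(1) grows slower than O(√n), f(n) is dominated.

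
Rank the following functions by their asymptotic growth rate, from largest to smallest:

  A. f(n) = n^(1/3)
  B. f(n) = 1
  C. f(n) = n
C > A > B

Comparing growth rates:
C = n is O(n)
A = n^(1/3) is O(n^(1/3))
B = 1 is O(1)

Therefore, the order from fastest to slowest is: C > A > B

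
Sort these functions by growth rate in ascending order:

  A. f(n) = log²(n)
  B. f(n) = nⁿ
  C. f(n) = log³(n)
A < C < B

Comparing growth rates:
A = log²(n) is O(log² n)
C = log³(n) is O(log³ n)
B = nⁿ is O(nⁿ)

Therefore, the order from slowest to fastest is: A < C < B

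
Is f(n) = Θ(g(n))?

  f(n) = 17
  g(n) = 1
True

f(n) = 17 and g(n) = 1 are both O(1).
Since they have the same asymptotic growth rate, f(n) = Θ(g(n)) is true.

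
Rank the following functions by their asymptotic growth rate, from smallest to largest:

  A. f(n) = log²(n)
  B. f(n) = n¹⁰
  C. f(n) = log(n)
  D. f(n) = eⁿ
C < A < B < D

Comparing growth rates:
C = log(n) is O(log n)
A = log²(n) is O(log² n)
B = n¹⁰ is O(n¹⁰)
D = eⁿ is O(eⁿ)

Therefore, the order from slowest to fastest is: C < A < B < D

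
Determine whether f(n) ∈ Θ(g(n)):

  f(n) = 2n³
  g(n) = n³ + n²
True

f(n) = 2n³ and g(n) = n³ + n² are both O(n³).
Since they have the same asymptotic growth rate, f(n) = Θ(g(n)) is true.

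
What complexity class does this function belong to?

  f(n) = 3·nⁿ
O(nⁿ)

The dominant term in 3·nⁿ is 3·nⁿ, which is Θ(nⁿ).
Constants are absorbed, so the tightest bound is O(nⁿ).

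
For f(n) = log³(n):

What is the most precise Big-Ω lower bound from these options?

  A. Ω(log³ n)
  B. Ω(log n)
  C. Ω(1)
A

f(n) = log³(n) is Ω(log³ n).
All listed options are valid Big-Ω bounds (lower bounds),
but Ω(log³ n) is the tightest (largest valid bound).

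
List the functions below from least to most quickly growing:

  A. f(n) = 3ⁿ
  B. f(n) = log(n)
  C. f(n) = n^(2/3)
B < C < A

Comparing growth rates:
B = log(n) is O(log n)
C = n^(2/3) is O(n^(2/3))
A = 3ⁿ is O(3ⁿ)

Therefore, the order from slowest to fastest is: B < C < A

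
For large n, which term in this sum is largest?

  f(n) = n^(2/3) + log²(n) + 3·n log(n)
3·n log(n)

Looking at each term:
  - n^(2/3) is O(n^(2/3))
  - log²(n) is O(log² n)
  - 3·n log(n) is O(n log n)

The term 3·n log(n) (O(n log n)) grows fastest and dominates all others.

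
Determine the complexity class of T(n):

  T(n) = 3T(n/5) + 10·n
Θ(n)

Master Theorem: a = 3, b = 5, f(n) = 10·n.
Compute the critical exponent d = log₅(3) = 0.683.
Compare f(n) = Θ(n) against n^d:
  k = 1 > d = 0.683, so f(n) = Ω(n^(d+ε)) — Case 3.
  Regularity: a·(n/b)^1/n^1 = a/b^1 = 3/5 < 1 ✓.
  The top-level work dominates: T(n) = Θ(f(n)) = Θ(n).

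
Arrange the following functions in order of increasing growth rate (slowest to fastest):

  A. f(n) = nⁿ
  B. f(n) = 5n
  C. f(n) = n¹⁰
B < C < A

Comparing growth rates:
B = 5n is O(n)
C = n¹⁰ is O(n¹⁰)
A = nⁿ is O(nⁿ)

Therefore, the order from slowest to fastest is: B < C < A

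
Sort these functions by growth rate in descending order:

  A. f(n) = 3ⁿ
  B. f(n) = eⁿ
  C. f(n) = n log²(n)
A > B > C

Comparing growth rates:
A = 3ⁿ is O(3ⁿ)
B = eⁿ is O(eⁿ)
C = n log²(n) is O(n log² n)

Therefore, the order from fastest to slowest is: A > B > C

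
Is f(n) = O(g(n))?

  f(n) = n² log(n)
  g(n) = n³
True

f(n) = n² log(n) is O(n² log n), and g(n) = n³ is O(n³).
Since O(n² log n) ⊆ O(n³) (f grows no faster than g), f(n) = O(g(n)) is true.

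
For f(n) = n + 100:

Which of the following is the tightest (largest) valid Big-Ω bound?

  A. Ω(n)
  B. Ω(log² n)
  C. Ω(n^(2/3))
A

f(n) = n + 100 is Ω(n).
All listed options are valid Big-Ω bounds (lower bounds),
but Ω(n) is the tightest (largest valid bound).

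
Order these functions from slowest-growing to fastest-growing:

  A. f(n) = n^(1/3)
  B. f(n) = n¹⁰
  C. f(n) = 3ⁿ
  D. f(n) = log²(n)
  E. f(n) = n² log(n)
D < A < E < B < C

Comparing growth rates:
D = log²(n) is O(log² n)
A = n^(1/3) is O(n^(1/3))
E = n² log(n) is O(n² log n)
B = n¹⁰ is O(n¹⁰)
C = 3ⁿ is O(3ⁿ)

Therefore, the order from slowest to fastest is: D < A < E < B < C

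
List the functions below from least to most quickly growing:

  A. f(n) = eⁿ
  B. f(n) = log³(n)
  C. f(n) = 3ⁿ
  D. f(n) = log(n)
D < B < A < C

Comparing growth rates:
D = log(n) is O(log n)
B = log³(n) is O(log³ n)
A = eⁿ is O(eⁿ)
C = 3ⁿ is O(3ⁿ)

Therefore, the order from slowest to fastest is: D < B < A < C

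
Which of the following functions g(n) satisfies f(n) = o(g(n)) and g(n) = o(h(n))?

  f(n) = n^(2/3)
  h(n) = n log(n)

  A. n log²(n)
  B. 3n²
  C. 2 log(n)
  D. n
D

We need g(n) with n^(2/3) = o(g(n)) and g(n) = o(n log(n)), i.e. O(n^(2/3)) ≺ g ≺ O(n log n).
Check each option:
  A. n log²(n) — O(n log² n) does not grow strictly slower than h(n)
  B. 3n² — O(n²) does not grow strictly slower than h(n)
  C. 2 log(n) — O(log n) does not grow strictly faster than f(n)
  D. n — O(n) is strictly between O(n^(2/3)) and O(n log n) ✓

Only option D (n) lies strictly between.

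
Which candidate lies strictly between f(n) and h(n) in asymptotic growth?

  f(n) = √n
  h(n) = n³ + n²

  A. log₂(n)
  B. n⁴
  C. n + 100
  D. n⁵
C

We need g(n) with √n = o(g(n)) and g(n) = o(n³ + n²), i.e. O(√n) ≺ g ≺ O(n³).
Check each option:
  A. log₂(n) — O(log n) does not grow strictly faster than f(n)
  B. n⁴ — O(n⁴) does not grow strictly slower than h(n)
  C. n + 100 — O(n) is strictly between O(√n) and O(n³) ✓
  D. n⁵ — O(n⁵) does not grow strictly slower than h(n)

Only option C (n + 100) lies strictly between.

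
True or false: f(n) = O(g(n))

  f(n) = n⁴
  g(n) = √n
False

f(n) = n⁴ is O(n⁴), and g(n) = √n is O(√n).
Since O(n⁴) grows faster than O(√n), f(n) = O(g(n)) is false.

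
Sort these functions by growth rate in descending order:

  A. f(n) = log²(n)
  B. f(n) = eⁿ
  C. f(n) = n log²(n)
B > C > A

Comparing growth rates:
B = eⁿ is O(eⁿ)
C = n log²(n) is O(n log² n)
A = log²(n) is O(log² n)

Therefore, the order from fastest to slowest is: B > C > A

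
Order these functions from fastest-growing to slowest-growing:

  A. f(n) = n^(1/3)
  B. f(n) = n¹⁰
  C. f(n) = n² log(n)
B > C > A

Comparing growth rates:
B = n¹⁰ is O(n¹⁰)
C = n² log(n) is O(n² log n)
A = n^(1/3) is O(n^(1/3))

Therefore, the order from fastest to slowest is: B > C > A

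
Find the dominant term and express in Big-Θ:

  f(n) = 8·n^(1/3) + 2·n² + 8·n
Θ(n²)

Order the terms by growth rate: 8·n^(1/3) ≺ 8·n ≺ 2·n².
The fastest-growing term 2·n² dominates as n → ∞; dropping its constant factor gives Θ(n²).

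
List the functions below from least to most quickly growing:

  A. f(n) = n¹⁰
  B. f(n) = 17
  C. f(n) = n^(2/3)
B < C < A

Comparing growth rates:
B = 17 is O(1)
C = n^(2/3) is O(n^(2/3))
A = n¹⁰ is O(n¹⁰)

Therefore, the order from slowest to fastest is: B < C < A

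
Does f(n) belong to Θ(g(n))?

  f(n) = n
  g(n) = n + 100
True

f(n) = n and g(n) = n + 100 are both O(n).
Since they have the same asymptotic growth rate, f(n) = Θ(g(n)) is true.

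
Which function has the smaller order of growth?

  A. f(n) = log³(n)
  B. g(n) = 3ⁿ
A

f(n) = log³(n) is O(log³ n), while g(n) = 3ⁿ is O(3ⁿ).
Since O(log³ n) grows slower than O(3ⁿ), f(n) is dominated.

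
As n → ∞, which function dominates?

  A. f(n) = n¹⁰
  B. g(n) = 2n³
A

f(n) = n¹⁰ is O(n¹⁰), while g(n) = 2n³ is O(n³).
Since O(n¹⁰) grows faster than O(n³), f(n) dominates.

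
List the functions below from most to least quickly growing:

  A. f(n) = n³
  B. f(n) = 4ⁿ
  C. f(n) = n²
B > A > C

Comparing growth rates:
B = 4ⁿ is O(4ⁿ)
A = n³ is O(n³)
C = n² is O(n²)

Therefore, the order from fastest to slowest is: B > A > C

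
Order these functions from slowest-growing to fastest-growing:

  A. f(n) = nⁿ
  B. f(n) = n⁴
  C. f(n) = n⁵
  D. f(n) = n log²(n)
D < B < C < A

Comparing growth rates:
D = n log²(n) is O(n log² n)
B = n⁴ is O(n⁴)
C = n⁵ is O(n⁵)
A = nⁿ is O(nⁿ)

Therefore, the order from slowest to fastest is: D < B < C < A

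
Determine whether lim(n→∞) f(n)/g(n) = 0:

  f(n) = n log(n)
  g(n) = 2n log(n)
False

f(n) = n log(n) is O(n log n), and g(n) = 2n log(n) is O(n log n).
Since they have the same growth rate, f(n) = o(g(n)) is false.
(f = o(g) requires f to grow strictly slower, not equal.)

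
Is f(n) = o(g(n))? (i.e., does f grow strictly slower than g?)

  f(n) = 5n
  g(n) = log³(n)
False

f(n) = 5n is O(n), and g(n) = log³(n) is O(log³ n).
Since O(n) grows faster than or equal to O(log³ n), f(n) = o(g(n)) is false.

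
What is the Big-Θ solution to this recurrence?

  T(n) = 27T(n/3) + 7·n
Θ(n³)

Master Theorem: a = 27, b = 3, f(n) = 7·n.
Compute the critical exponent d = log₃(27) = 3.
Compare f(n) = Θ(n) against n^d:
  k = 1 < d = 3, so f(n) = O(n^(d-ε)) — Case 1.
  The recursion cost dominates: T(n) = Θ(n^d) = Θ(n³).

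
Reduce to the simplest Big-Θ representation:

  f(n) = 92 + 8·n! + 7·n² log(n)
Θ(n!)

Order the terms by growth rate: 92 ≺ 7·n² log(n) ≺ 8·n!.
The fastest-growing term 8·n! dominates as n → ∞; dropping its constant factor gives Θ(n!).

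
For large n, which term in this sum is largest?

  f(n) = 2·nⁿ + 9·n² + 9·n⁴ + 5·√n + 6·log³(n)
2·nⁿ

Looking at each term:
  - 2·nⁿ is O(nⁿ)
  - 9·n² is O(n²)
  - 9·n⁴ is O(n⁴)
  - 5·√n is O(√n)
  - 6·log³(n) is O(log³ n)

The term 2·nⁿ (O(nⁿ)) grows fastest and dominates all others.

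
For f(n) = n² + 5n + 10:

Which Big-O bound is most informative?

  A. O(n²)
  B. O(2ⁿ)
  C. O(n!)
A

f(n) = n² + 5n + 10 is O(n²).
All listed options are valid Big-O bounds (upper bounds),
but O(n²) is the tightest (smallest valid bound).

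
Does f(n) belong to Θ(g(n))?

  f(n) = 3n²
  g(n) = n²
True

f(n) = 3n² and g(n) = n² are both O(n²).
Since they have the same asymptotic growth rate, f(n) = Θ(g(n)) is true.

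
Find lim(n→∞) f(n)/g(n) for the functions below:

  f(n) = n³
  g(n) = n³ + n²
1

Since n³ and n³ + n² have the same growth rate (O(n³)),
the ratio converges to a constant: 1.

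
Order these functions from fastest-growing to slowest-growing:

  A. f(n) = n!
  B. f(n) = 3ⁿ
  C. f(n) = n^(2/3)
A > B > C

Comparing growth rates:
A = n! is O(n!)
B = 3ⁿ is O(3ⁿ)
C = n^(2/3) is O(n^(2/3))

Therefore, the order from fastest to slowest is: A > B > C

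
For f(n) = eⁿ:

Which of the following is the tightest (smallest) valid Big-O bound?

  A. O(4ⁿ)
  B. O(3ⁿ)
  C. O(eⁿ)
C

f(n) = eⁿ is O(eⁿ).
All listed options are valid Big-O bounds (upper bounds),
but O(eⁿ) is the tightest (smallest valid bound).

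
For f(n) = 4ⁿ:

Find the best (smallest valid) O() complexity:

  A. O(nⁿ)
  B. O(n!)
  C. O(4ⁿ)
C

f(n) = 4ⁿ is O(4ⁿ).
All listed options are valid Big-O bounds (upper bounds),
but O(4ⁿ) is the tightest (smallest valid bound).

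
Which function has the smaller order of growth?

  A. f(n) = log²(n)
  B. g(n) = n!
A

f(n) = log²(n) is O(log² n), while g(n) = n! is O(n!).
Since O(log² n) grows slower than O(n!), f(n) is dominated.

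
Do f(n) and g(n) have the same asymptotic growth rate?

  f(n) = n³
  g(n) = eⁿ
False

f(n) = n³ is O(n³), and g(n) = eⁿ is O(eⁿ).
Since they have different growth rates, f(n) = Θ(g(n)) is false.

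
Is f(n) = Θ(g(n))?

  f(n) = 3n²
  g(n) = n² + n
True

f(n) = 3n² and g(n) = n² + n are both O(n²).
Since they have the same asymptotic growth rate, f(n) = Θ(g(n)) is true.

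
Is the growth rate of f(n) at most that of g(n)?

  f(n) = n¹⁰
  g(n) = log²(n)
False

f(n) = n¹⁰ is O(n¹⁰), and g(n) = log²(n) is O(log² n).
Since O(n¹⁰) grows faster than O(log² n), f(n) = O(g(n)) is false.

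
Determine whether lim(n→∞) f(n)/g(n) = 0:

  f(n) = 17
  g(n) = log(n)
True

f(n) = 17 is O(1), and g(n) = log(n) is O(log n).
Since O(1) grows strictly slower than O(log n), f(n) = o(g(n)) is true.
This means lim(n→∞) f(n)/g(n) = 0.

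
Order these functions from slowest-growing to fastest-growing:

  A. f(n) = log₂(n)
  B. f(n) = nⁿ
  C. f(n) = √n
A < C < B

Comparing growth rates:
A = log₂(n) is O(log n)
C = √n is O(√n)
B = nⁿ is O(nⁿ)

Therefore, the order from slowest to fastest is: A < C < B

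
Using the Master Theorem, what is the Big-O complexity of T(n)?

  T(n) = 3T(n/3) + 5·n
Θ(n log n)

Master Theorem: a = 3, b = 3, f(n) = 5·n.
Compute the critical exponent d = log₃(3) = 1.
Compare f(n) = Θ(n) against n^d:
  k = 1 = d, so f(n) = Θ(n^d) — Case 2.
  Work is balanced across levels: T(n) = Θ(n^d log n) = Θ(n log n).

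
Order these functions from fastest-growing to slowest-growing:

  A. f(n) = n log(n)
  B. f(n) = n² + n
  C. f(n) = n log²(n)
B > C > A

Comparing growth rates:
B = n² + n is O(n²)
C = n log²(n) is O(n log² n)
A = n log(n) is O(n log n)

Therefore, the order from fastest to slowest is: B > C > A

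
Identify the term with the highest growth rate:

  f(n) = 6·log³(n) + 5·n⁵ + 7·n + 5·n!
5·n!

Looking at each term:
  - 6·log³(n) is O(log³ n)
  - 5·n⁵ is O(n⁵)
  - 7·n is O(n)
  - 5·n! is O(n!)

The term 5·n! (O(n!)) grows fastest and dominates all others.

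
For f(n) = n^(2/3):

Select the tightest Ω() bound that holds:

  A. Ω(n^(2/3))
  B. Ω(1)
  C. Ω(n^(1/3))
A

f(n) = n^(2/3) is Ω(n^(2/3)).
All listed options are valid Big-Ω bounds (lower bounds),
but Ω(n^(2/3)) is the tightest (largest valid bound).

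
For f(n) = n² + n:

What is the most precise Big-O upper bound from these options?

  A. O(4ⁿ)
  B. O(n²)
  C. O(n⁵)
B

f(n) = n² + n is O(n²).
All listed options are valid Big-O bounds (upper bounds),
but O(n²) is the tightest (smallest valid bound).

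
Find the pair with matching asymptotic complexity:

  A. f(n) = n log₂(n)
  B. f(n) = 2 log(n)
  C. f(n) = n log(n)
A and C

Examining each function:
  A. n log₂(n) is O(n log n)
  B. 2 log(n) is O(log n)
  C. n log(n) is O(n log n)

Functions A and C both have the same complexity class.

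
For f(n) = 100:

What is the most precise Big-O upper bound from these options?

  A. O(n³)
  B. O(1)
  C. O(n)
B

f(n) = 100 is O(1).
All listed options are valid Big-O bounds (upper bounds),
but O(1) is the tightest (smallest valid bound).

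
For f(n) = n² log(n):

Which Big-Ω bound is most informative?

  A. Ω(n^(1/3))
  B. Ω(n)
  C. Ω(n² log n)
C

f(n) = n² log(n) is Ω(n² log n).
All listed options are valid Big-Ω bounds (lower bounds),
but Ω(n² log n) is the tightest (largest valid bound).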